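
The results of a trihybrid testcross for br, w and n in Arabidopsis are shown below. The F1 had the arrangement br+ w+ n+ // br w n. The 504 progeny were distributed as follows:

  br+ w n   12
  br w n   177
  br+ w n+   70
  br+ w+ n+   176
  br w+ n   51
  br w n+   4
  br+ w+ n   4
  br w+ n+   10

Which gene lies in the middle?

The two rarest classes, br+ w+ n and br w n+, are the double crossovers. Comparing them with the parentals, only the n allele has switched, so n is the middle locus and the order is br – n – w.

n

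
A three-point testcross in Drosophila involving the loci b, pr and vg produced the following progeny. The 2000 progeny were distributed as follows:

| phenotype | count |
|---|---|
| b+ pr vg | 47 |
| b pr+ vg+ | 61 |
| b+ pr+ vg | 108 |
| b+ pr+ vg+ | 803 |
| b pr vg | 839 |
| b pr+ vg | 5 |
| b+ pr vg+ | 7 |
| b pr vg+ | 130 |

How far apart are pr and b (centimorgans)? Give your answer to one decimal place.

The two most frequent reciprocal classes, b pr vg and b+ pr+ vg+, are the parental types, so the F1 was b pr vg / b+ pr+ vg+.
The two rarest classes, b pr+ vg and b+ pr vg+, are the double crossovers. Comparing them with the parentals, only the pr allele has switched, so pr is the middle locus and the order is vg – pr – b.
Crossovers in the pr–b interval produce the single-crossover classes b+ pr vg and b pr+ vg+ (47 + 61 = 108) plus the double crossovers (12).
RF(pr–b) = (108 + 12) / 2000 = 120/2000 = 0.0600 → 6.0 centimorgans.

6.0 centimorgans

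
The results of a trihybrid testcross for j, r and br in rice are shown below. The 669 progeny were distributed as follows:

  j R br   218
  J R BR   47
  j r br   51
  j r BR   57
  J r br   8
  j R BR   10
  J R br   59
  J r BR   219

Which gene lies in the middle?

br

The two most frequent reciprocal classes, j R br and J r BR, are the parental types, so the F1 was j R br / J r BR.
The two rarest classes, j R BR and J r br, are the double crossovers. Comparing them with the parentals, only the br allele has switched, so br is the middle locus and the order is r – br – j.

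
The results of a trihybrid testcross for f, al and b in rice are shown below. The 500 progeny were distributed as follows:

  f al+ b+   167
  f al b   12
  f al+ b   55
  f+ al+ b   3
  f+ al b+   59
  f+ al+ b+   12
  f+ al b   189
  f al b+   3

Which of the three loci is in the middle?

The two most frequent reciprocal classes, f+ al b and f al+ b+, are the parental types, so the F1 was f+ al b / f al+ b+.
The two rarest classes, f+ al+ b and f al b+, are the double crossovers. Comparing them with the parentals, only the al allele has switched, so al is the middle locus and the order is f – al – b.

al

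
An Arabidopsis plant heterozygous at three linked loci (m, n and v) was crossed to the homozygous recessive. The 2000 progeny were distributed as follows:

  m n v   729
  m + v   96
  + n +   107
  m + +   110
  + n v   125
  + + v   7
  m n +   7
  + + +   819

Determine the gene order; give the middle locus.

The two most frequent reciprocal classes, m n v and + + +, are the parental types, so the F1 was m n v / + + +.
The two rarest classes, m n + and + + v, are the double crossovers. Comparing them with the parentals, only the v allele has switched, so v is the middle locus and the order is n – v – m.

v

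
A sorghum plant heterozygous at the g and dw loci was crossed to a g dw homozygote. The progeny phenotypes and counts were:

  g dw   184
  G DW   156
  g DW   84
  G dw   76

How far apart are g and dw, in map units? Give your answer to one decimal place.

32.0 map units

The two most frequent classes, G DW (156) and g dw (184), are the parental types, so the F1 was G DW / g dw.
The recombinant classes are G dw and g DW: 76 + 84 = 160.
Recombination frequency = 160/500 = 0.3200 ≈ 32.0%, i.e. 32.0 map units.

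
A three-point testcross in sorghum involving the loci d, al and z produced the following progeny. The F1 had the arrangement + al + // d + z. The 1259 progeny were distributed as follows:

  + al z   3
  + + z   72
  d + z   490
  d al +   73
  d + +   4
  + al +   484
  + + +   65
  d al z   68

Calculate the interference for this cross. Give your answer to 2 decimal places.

0.59

The two rarest classes, + al z and d + +, are the double crossovers. Comparing them with the parentals, only the z allele has switched, so z is the middle locus and the order is al – z – d.
al–z: (133 + 7)/1259 = 0.1112; z–d: (145 + 7)/1259 = 0.1207.
Expected DCO frequency = 0.1112 × 0.1207 ≈ 0.01342; observed = 7/1259 ≈ 0.00556.
Coefficient of coincidence = 0.00556/0.01342 ≈ 0.41; interference = 1 − 0.41 = 0.59.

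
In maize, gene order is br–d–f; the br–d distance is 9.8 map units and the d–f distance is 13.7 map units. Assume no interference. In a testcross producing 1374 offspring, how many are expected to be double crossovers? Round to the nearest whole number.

18

Map distances give recombination frequencies of 0.098 and 0.137 for the two intervals.
With no interference, expected double-crossover frequency = 0.098 × 0.137 = 0.01343.
Expected number = 0.01343 × 1374 = 18.45 ≈ 18.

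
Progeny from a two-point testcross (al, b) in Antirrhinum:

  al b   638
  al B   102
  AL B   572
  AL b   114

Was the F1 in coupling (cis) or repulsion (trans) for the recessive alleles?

cis

The two most frequent classes are AL B (572) and al b (638); these are the parental (non-recombinant) types.
So the F1 carried AL B on one chromosome and al b on the other — the recessive alleles are on the same chromosome (cis / coupling).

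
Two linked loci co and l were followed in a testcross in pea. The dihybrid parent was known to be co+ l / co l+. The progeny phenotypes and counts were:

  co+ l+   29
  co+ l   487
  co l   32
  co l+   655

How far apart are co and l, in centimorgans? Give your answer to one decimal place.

The recombinant classes are co+ l+ and co l: 29 + 32 = 61.
Recombination frequency = 61/1203 = 0.0507 ≈ 5.1%, i.e. 5.1 centimorgans.

5.1 centimorgans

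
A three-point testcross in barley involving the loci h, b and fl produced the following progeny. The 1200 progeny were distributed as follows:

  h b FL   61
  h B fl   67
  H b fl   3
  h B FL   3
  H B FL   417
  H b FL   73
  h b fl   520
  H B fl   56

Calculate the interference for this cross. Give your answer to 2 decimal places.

0.60

The two most frequent reciprocal classes, h b fl and H B FL, are the parental types, so the F1 was h b fl / H B FL.
The two rarest classes, H b fl and h B FL, are the double crossovers. Comparing them with the parentals, only the h allele has switched, so h is the middle locus and the order is b – h – fl.
b–h: (140 + 6)/1200 = 0.1217; h–fl: (117 + 6)/1200 = 0.1025.
Expected DCO frequency = 0.1217 × 0.1025 ≈ 0.01247; observed = 6/1200 ≈ 0.00500.
Coefficient of coincidence = 0.00500/0.01247 ≈ 0.40; interference = 1 − 0.40 = 0.60.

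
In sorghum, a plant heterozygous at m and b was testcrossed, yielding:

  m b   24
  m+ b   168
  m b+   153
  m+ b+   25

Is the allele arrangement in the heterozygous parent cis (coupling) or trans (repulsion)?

trans

The two most frequent classes are m+ b (168) and m b+ (153); these are the parental (non-recombinant) types.
So the F1 carried m+ b on one chromosome and m b+ on the other — the recessive alleles are on opposite chromosomes (trans / repulsion).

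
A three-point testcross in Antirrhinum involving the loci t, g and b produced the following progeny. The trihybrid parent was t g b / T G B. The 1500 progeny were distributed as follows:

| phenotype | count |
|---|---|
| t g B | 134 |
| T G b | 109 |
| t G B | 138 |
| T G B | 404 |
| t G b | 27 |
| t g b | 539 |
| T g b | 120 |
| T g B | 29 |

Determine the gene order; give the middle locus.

The two rarest classes, t G b and T g B, are the double crossovers. Comparing them with the parentals, only the g allele has switched, so g is the middle locus and the order is b – g – t.

g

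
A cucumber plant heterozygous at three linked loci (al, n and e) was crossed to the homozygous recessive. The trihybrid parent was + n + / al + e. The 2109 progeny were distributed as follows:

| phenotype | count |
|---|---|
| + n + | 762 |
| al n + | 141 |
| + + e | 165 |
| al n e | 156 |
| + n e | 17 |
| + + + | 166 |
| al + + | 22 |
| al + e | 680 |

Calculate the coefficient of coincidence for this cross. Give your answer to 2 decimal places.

0.66

The two rarest classes, + n e and al + +, are the double crossovers. Comparing them with the parentals, only the e allele has switched, so e is the middle locus and the order is n – e – al.
n–e: (322 + 39)/2109 = 0.1712; e–al: (306 + 39)/2109 = 0.1636.
Expected DCO frequency = 0.1712 × 0.1636 ≈ 0.02801; observed = 39/2109 ≈ 0.01849.
Coefficient of coincidence = 0.01849/0.02801 ≈ 0.66.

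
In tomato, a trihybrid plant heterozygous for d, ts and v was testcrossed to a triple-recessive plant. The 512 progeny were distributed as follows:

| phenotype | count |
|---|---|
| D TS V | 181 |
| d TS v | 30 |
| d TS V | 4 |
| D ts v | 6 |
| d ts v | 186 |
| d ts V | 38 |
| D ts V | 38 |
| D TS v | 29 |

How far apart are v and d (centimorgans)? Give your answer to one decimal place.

The two most frequent reciprocal classes, D TS V and d ts v, are the parental types, so the F1 was D TS V / d ts v.
The two rarest classes, d TS V and D ts v, are the double crossovers. Comparing them with the parentals, only the d allele has switched, so d is the middle locus and the order is ts – d – v.
Crossovers in the d–v interval produce the single-crossover classes D TS v and d ts V (29 + 38 = 67) plus the double crossovers (10).
RF(d–v) = (67 + 10) / 512 = 77/512 = 0.1504 → 15.0 centimorgans.

15.0 centimorgans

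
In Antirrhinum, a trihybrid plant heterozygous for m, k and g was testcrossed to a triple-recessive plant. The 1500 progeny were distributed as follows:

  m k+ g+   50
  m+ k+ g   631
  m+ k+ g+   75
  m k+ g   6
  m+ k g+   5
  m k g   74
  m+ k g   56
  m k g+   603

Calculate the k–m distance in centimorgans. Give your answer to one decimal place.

7.8 centimorgans

The two most frequent reciprocal classes, m+ k+ g and m k g+, are the parental types, so the F1 was m+ k+ g / m k g+.
The two rarest classes, m k+ g and m+ k g+, are the double crossovers. Comparing them with the parentals, only the m allele has switched, so m is the middle locus and the order is k – m – g.
Crossovers in the k–m interval produce the single-crossover classes m+ k g and m k+ g+ (56 + 50 = 106) plus the double crossovers (11).
RF(k–m) = (106 + 11) / 1500 = 117/1500 = 0.0780 → 7.8 centimorgans.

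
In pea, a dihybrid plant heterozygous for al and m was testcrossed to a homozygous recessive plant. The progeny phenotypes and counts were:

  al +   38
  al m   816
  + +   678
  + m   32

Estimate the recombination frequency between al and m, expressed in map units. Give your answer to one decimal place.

The two most frequent classes, + + (678) and al m (816), are the parental types, so the F1 was + + / al m.
The recombinant classes are + m and al +: 32 + 38 = 70.
Recombination frequency = 70/1564 = 0.0448 ≈ 4.5%, i.e. 4.5 map units.

4.5 map units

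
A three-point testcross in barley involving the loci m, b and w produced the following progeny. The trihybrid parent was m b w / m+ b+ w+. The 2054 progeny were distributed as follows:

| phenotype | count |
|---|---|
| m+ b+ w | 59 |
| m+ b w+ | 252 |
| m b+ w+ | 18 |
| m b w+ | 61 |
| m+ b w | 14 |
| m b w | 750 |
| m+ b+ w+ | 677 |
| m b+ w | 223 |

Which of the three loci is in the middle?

The two rarest classes, m+ b w and m b+ w+, are the double crossovers. Comparing them with the parentals, only the m allele has switched, so m is the middle locus and the order is b – m – w.

m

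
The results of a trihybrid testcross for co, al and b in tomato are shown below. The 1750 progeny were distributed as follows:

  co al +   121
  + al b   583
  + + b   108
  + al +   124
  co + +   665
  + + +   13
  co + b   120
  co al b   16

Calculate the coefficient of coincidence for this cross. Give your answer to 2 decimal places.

0.72

The two most frequent reciprocal classes, + al b and co + +, are the parental types, so the F1 was + al b / co + +.
The two rarest classes, co al b and + + +, are the double crossovers. Comparing them with the parentals, only the co allele has switched, so co is the middle locus and the order is b – co – al.
b–co: (244 + 29)/1750 = 0.1560; co–al: (229 + 29)/1750 = 0.1474.
Expected DCO frequency = 0.1560 × 0.1474 ≈ 0.02299; observed = 29/1750 ≈ 0.01657.
Coefficient of coincidence = 0.01657/0.02299 ≈ 0.72.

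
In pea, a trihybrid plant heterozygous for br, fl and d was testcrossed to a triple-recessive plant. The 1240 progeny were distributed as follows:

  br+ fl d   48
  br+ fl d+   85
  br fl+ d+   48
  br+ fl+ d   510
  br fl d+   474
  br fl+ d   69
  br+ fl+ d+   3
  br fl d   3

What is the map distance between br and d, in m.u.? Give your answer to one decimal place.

12.9 m.u.

The two most frequent reciprocal classes, br fl d+ and br+ fl+ d, are the parental types, so the F1 was br fl d+ / br+ fl+ d.
The two rarest classes, br fl d and br+ fl+ d+, are the double crossovers. Comparing them with the parentals, only the d allele has switched, so d is the middle locus and the order is br – d – fl.
Crossovers in the br–d interval produce the single-crossover classes br+ fl d+ and br fl+ d (85 + 69 = 154) plus the double crossovers (6).
RF(br–d) = (154 + 6) / 1240 = 160/1240 = 0.1290 → 12.9 m.u.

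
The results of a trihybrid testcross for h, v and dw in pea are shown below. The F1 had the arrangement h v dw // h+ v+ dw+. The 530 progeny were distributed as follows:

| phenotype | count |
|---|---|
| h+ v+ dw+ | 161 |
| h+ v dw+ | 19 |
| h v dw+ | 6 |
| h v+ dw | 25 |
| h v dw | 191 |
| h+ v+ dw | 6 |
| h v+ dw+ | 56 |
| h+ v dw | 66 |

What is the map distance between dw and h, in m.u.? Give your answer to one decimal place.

The two rarest classes, h v dw+ and h+ v+ dw, are the double crossovers. Comparing them with the parentals, only the dw allele has switched, so dw is the middle locus and the order is h – dw – v.
Crossovers in the h–dw interval produce the single-crossover classes h+ v dw and h v+ dw+ (66 + 56 = 122) plus the double crossovers (12).
RF(h–dw) = (122 + 12) / 530 = 134/530 = 0.2528 → 25.3 m.u.

25.3 m.u.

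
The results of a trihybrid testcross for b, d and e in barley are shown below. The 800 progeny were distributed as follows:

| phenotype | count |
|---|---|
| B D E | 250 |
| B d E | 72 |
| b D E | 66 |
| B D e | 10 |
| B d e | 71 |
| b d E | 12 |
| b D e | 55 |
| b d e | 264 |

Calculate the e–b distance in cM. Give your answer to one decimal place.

19.9 cM

The two most frequent reciprocal classes, B D E and b d e, are the parental types, so the F1 was B D E / b d e.
The two rarest classes, B D e and b d E, are the double crossovers. Comparing them with the parentals, only the e allele has switched, so e is the middle locus and the order is d – e – b.
Crossovers in the e–b interval produce the single-crossover classes b D E and B d e (66 + 71 = 137) plus the double crossovers (22).
RF(e–b) = (137 + 22) / 800 = 159/800 = 0.1988 → 19.9 cM.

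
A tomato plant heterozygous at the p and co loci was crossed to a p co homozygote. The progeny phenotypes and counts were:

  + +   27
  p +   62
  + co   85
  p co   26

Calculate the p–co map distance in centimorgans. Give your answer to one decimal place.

The two most frequent classes, + co (85) and p + (62), are the parental types, so the F1 was + co / p +.
The recombinant classes are + + and p co: 27 + 26 = 53.
Recombination frequency = 53/200 = 0.2650 ≈ 26.5%, i.e. 26.5 centimorgans.

26.5 centimorgans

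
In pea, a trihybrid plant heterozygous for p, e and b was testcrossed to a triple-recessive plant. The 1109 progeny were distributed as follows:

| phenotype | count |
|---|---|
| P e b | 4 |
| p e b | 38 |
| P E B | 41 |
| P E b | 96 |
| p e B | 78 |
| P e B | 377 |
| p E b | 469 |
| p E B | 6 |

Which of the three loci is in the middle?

b

The two most frequent reciprocal classes, P e B and p E b, are the parental types, so the F1 was P e B / p E b.
The two rarest classes, P e b and p E B, are the double crossovers. Comparing them with the parentals, only the b allele has switched, so b is the middle locus and the order is p – b – e.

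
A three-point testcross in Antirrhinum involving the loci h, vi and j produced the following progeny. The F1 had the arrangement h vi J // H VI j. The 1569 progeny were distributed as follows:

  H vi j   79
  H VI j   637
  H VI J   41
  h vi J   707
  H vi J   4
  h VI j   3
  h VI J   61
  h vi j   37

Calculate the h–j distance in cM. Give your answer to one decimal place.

The two rarest classes, H vi J and h VI j, are the double crossovers. Comparing them with the parentals, only the h allele has switched, so h is the middle locus and the order is vi – h – j.
Crossovers in the h–j interval produce the single-crossover classes h vi j and H VI J (37 + 41 = 78) plus the double crossovers (7).
RF(h–j) = (78 + 7) / 1569 = 85/1569 = 0.0542 → 5.4 cM.

5.4 cM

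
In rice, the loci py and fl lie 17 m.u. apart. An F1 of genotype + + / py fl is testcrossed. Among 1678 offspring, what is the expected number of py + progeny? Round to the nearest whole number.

143

A map distance of 17 m.u. corresponds to a recombination frequency of 0.170.
The F1 is + + / py fl, so py + is a recombinant gamete class with expected frequency r/2 = 0.170/2 = 0.0850.
Expected number = 0.0850 × 1678 = 142.63 ≈ 143.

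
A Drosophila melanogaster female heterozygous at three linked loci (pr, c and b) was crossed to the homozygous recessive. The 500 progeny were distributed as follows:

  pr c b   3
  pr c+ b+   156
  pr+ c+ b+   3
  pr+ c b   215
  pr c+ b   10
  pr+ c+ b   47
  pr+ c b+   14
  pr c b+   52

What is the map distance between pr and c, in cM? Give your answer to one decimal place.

21.0 cM

The two most frequent reciprocal classes, pr c+ b+ and pr+ c b, are the parental types, so the F1 was pr c+ b+ / pr+ c b.
The two rarest classes, pr+ c+ b+ and pr c b, are the double crossovers. Comparing them with the parentals, only the pr allele has switched, so pr is the middle locus and the order is c – pr – b.
Crossovers in the c–pr interval produce the single-crossover classes pr c b+ and pr+ c+ b (52 + 47 = 99) plus the double crossovers (6).
RF(c–pr) = (99 + 6) / 500 = 105/500 = 0.2100 → 21.0 cM.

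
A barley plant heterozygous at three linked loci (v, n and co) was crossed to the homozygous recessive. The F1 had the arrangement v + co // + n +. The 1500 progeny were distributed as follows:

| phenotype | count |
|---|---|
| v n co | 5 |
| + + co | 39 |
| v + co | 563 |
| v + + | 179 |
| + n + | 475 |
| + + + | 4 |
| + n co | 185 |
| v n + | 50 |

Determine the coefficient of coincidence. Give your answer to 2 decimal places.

0.37

The two rarest classes, v n co and + + +, are the double crossovers. Comparing them with the parentals, only the n allele has switched, so n is the middle locus and the order is v – n – co.
v–n: (89 + 9)/1500 = 0.0653; n–co: (364 + 9)/1500 = 0.2487.
Expected DCO frequency = 0.0653 × 0.2487 ≈ 0.01624; observed = 9/1500 ≈ 0.00600.
Coefficient of coincidence = 0.00600/0.01624 ≈ 0.37.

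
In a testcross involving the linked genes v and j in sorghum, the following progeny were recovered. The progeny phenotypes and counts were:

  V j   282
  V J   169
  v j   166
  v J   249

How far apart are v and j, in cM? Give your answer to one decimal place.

The two most frequent classes, V j (282) and v J (249), are the parental types, so the F1 was V j / v J.
The recombinant classes are V J and v j: 169 + 166 = 335.
Recombination frequency = 335/866 = 0.3868 ≈ 38.7%, i.e. 38.7 cM.

38.7 cM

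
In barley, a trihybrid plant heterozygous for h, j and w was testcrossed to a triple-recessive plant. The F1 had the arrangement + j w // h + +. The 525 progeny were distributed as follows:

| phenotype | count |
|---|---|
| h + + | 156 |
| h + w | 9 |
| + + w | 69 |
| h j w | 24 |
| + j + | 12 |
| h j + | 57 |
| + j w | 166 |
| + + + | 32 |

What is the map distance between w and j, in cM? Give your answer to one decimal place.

The two rarest classes, + j + and h + w, are the double crossovers. Comparing them with the parentals, only the w allele has switched, so w is the middle locus and the order is h – w – j.
Crossovers in the w–j interval produce the single-crossover classes + + w and h j + (69 + 57 = 126) plus the double crossovers (21).
RF(w–j) = (126 + 21) / 525 = 147/525 = 0.2800 → 28.0 cM.

28.0 cM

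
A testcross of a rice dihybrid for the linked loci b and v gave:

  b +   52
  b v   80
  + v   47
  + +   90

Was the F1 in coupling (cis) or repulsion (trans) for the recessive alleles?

The two most frequent classes are + + (90) and b v (80); these are the parental (non-recombinant) types.
So the F1 carried + + on one chromosome and b v on the other — the recessive alleles are on the same chromosome (cis / coupling).

cis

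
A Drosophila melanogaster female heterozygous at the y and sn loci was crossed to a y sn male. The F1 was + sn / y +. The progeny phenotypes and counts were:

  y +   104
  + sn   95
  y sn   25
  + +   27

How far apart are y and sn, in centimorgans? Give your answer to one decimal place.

20.7 centimorgans

The recombinant classes are + + and y sn: 27 + 25 = 52.
Recombination frequency = 52/251 = 0.2072 ≈ 20.7%, i.e. 20.7 centimorgans.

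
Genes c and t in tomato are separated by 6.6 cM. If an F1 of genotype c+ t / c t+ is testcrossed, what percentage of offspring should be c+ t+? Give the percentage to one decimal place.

3.3%

A map distance of 6.6 cM corresponds to a recombination frequency of 0.066.
The F1 is c+ t / c t+, so c+ t+ is a recombinant gamete class with expected frequency r/2 = 0.066/2 = 0.0330.
That is 0.0330 = 3.3% of the progeny.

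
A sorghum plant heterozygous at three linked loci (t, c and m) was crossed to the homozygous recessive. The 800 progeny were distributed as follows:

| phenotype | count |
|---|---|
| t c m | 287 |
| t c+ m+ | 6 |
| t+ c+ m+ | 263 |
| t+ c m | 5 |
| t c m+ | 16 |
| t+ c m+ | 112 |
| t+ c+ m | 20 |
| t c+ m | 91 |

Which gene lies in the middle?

The two most frequent reciprocal classes, t c m and t+ c+ m+, are the parental types, so the F1 was t c m / t+ c+ m+.
The two rarest classes, t+ c m and t c+ m+, are the double crossovers. Comparing them with the parentals, only the t allele has switched, so t is the middle locus and the order is c – t – m.

t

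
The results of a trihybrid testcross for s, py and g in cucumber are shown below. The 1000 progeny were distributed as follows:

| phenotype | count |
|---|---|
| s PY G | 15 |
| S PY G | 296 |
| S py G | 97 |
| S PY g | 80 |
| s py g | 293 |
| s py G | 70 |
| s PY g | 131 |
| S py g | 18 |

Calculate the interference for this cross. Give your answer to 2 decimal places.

The two most frequent reciprocal classes, S PY G and s py g, are the parental types, so the F1 was S PY G / s py g.
The two rarest classes, s PY G and S py g, are the double crossovers. Comparing them with the parentals, only the s allele has switched, so s is the middle locus and the order is g – s – py.
g–s: (150 + 33)/1000 = 0.1830; s–py: (228 + 33)/1000 = 0.2610.
Expected DCO frequency = 0.1830 × 0.2610 ≈ 0.04776; observed = 33/1000 ≈ 0.03300.
Coefficient of coincidence = 0.03300/0.04776 ≈ 0.69; interference = 1 − 0.69 = 0.31.

0.31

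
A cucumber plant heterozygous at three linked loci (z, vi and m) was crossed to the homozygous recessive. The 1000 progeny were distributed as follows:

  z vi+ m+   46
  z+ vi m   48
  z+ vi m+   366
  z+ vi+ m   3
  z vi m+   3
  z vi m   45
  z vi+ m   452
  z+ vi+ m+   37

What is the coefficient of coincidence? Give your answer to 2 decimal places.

0.68

The two most frequent reciprocal classes, z+ vi m+ and z vi+ m, are the parental types, so the F1 was z+ vi m+ / z vi+ m.
The two rarest classes, z vi m+ and z+ vi+ m, are the double crossovers. Comparing them with the parentals, only the z allele has switched, so z is the middle locus and the order is m – z – vi.
m–z: (94 + 6)/1000 = 0.1000; z–vi: (82 + 6)/1000 = 0.0880.
Expected DCO frequency = 0.1000 × 0.0880 ≈ 0.00880; observed = 6/1000 ≈ 0.00600.
Coefficient of coincidence = 0.00600/0.00880 ≈ 0.68.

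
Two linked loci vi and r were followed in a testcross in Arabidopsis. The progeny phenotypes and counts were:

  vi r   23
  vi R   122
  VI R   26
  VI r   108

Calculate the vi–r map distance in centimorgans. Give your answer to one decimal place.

The two most frequent classes, VI r (108) and vi R (122), are the parental types, so the F1 was VI r / vi R.
The recombinant classes are VI R and vi r: 26 + 23 = 49.
Recombination frequency = 49/279 = 0.1756 ≈ 17.6%, i.e. 17.6 centimorgans.

17.6 centimorgans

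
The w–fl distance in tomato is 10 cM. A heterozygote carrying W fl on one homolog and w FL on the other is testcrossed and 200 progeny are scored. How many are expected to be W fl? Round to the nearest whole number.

A map distance of 10 cM corresponds to a recombination frequency of 0.100.
The F1 is W fl / w FL, so W fl is a parental gamete class with expected frequency (1 − r)/2 = 0.900/2 = 0.4500.
Expected number = 0.4500 × 200 = 90.00 ≈ 90.

90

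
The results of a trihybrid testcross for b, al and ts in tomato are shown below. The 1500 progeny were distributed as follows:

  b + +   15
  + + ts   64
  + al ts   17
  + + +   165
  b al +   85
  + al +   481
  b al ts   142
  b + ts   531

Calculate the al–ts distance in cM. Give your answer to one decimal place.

22.6 cM

The two most frequent reciprocal classes, + al + and b + ts, are the parental types, so the F1 was + al + / b + ts.
The two rarest classes, + al ts and b + +, are the double crossovers. Comparing them with the parentals, only the ts allele has switched, so ts is the middle locus and the order is b – ts – al.
Crossovers in the ts–al interval produce the single-crossover classes + + + and b al ts (165 + 142 = 307) plus the double crossovers (32).
RF(ts–al) = (307 + 32) / 1500 = 339/1500 = 0.2260 → 22.6 cM.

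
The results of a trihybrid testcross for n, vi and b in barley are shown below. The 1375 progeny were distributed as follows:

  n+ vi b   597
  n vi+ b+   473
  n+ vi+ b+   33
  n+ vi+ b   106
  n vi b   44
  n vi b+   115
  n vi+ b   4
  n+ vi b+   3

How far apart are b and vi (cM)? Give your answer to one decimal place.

16.6 cM

The two most frequent reciprocal classes, n vi+ b+ and n+ vi b, are the parental types, so the F1 was n vi+ b+ / n+ vi b.
The two rarest classes, n vi+ b and n+ vi b+, are the double crossovers. Comparing them with the parentals, only the b allele has switched, so b is the middle locus and the order is n – b – vi.
Crossovers in the b–vi interval produce the single-crossover classes n vi b+ and n+ vi+ b (115 + 106 = 221) plus the double crossovers (7).
RF(b–vi) = (221 + 7) / 1375 = 228/1375 = 0.1658 → 16.6 cM.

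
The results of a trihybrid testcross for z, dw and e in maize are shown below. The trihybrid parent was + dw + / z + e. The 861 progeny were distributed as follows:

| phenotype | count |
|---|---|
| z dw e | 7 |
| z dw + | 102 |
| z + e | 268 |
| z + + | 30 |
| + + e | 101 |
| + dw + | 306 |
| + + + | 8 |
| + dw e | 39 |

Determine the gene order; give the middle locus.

The two rarest classes, + + + and z dw e, are the double crossovers. Comparing them with the parentals, only the dw allele has switched, so dw is the middle locus and the order is z – dw – e.

dw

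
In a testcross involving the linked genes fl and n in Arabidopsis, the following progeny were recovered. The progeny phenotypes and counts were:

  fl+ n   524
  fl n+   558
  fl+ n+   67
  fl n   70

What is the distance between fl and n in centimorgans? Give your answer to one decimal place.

The two most frequent classes, fl+ n (524) and fl n+ (558), are the parental types, so the F1 was fl+ n / fl n+.
The recombinant classes are fl+ n+ and fl n: 67 + 70 = 137.
Recombination frequency = 137/1219 = 0.1124 ≈ 11.2%, i.e. 11.2 centimorgans.

11.2 centimorgans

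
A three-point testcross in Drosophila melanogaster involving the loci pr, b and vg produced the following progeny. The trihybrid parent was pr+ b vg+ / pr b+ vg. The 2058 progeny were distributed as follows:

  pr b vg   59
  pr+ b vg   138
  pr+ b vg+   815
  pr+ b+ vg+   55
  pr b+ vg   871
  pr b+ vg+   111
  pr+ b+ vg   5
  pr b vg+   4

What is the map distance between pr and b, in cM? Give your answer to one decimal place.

The two rarest classes, pr b vg+ and pr+ b+ vg, are the double crossovers. Comparing them with the parentals, only the pr allele has switched, so pr is the middle locus and the order is b – pr – vg.
Crossovers in the b–pr interval produce the single-crossover classes pr+ b+ vg+ and pr b vg (55 + 59 = 114) plus the double crossovers (9).
RF(b–pr) = (114 + 9) / 2058 = 123/2058 = 0.0598 → 6.0 cM.

6.0 cM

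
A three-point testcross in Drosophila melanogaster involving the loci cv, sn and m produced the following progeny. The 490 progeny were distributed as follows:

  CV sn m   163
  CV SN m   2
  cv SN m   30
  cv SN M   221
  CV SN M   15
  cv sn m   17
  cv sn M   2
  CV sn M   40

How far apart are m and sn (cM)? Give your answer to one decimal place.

15.1 cM

The two most frequent reciprocal classes, CV sn m and cv SN M, are the parental types, so the F1 was CV sn m / cv SN M.
The two rarest classes, CV SN m and cv sn M, are the double crossovers. Comparing them with the parentals, only the sn allele has switched, so sn is the middle locus and the order is m – sn – cv.
Crossovers in the m–sn interval produce the single-crossover classes CV sn M and cv SN m (40 + 30 = 70) plus the double crossovers (4).
RF(m–sn) = (70 + 4) / 490 = 74/490 = 0.1510 → 15.1 cM.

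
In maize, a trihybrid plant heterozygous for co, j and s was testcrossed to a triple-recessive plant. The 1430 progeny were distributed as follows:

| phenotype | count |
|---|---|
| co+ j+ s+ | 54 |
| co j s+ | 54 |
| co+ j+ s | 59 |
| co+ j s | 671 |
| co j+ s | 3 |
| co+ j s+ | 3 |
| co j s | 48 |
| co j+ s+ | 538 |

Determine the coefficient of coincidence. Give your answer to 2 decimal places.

The two most frequent reciprocal classes, co j+ s+ and co+ j s, are the parental types, so the F1 was co j+ s+ / co+ j s.
The two rarest classes, co j+ s and co+ j s+, are the double crossovers. Comparing them with the parentals, only the s allele has switched, so s is the middle locus and the order is j – s – co.
j–s: (113 + 6)/1430 = 0.0832; s–co: (102 + 6)/1430 = 0.0755.
Expected DCO frequency = 0.0832 × 0.0755 ≈ 0.00628; observed = 6/1430 ≈ 0.00420.
Coefficient of coincidence = 0.00420/0.00628 ≈ 0.67.

0.67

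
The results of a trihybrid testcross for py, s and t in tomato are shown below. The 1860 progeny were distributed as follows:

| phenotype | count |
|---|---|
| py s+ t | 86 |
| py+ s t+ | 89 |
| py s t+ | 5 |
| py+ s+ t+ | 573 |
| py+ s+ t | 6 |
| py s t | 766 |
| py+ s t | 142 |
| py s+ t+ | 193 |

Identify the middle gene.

The two most frequent reciprocal classes, py s t and py+ s+ t+, are the parental types, so the F1 was py s t / py+ s+ t+.
The two rarest classes, py s t+ and py+ s+ t, are the double crossovers. Comparing them with the parentals, only the t allele has switched, so t is the middle locus and the order is s – t – py.

t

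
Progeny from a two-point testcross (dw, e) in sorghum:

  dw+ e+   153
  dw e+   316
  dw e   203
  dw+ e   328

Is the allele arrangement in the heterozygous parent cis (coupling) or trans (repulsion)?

trans

The two most frequent classes are dw+ e (328) and dw e+ (316); these are the parental (non-recombinant) types.
So the F1 carried dw+ e on one chromosome and dw e+ on the other — the recessive alleles are on opposite chromosomes (trans / repulsion).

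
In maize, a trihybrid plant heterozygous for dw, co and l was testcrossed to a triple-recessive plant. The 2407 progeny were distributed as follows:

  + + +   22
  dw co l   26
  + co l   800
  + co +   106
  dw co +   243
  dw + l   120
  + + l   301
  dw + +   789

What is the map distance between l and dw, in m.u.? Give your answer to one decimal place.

The two most frequent reciprocal classes, + co l and dw + +, are the parental types, so the F1 was + co l / dw + +.
The two rarest classes, dw co l and + + +, are the double crossovers. Comparing them with the parentals, only the dw allele has switched, so dw is the middle locus and the order is co – dw – l.
Crossovers in the dw–l interval produce the single-crossover classes + co + and dw + l (106 + 120 = 226) plus the double crossovers (48).
RF(dw–l) = (226 + 48) / 2407 = 274/2407 = 0.1138 → 11.4 m.u.

11.4 m.u.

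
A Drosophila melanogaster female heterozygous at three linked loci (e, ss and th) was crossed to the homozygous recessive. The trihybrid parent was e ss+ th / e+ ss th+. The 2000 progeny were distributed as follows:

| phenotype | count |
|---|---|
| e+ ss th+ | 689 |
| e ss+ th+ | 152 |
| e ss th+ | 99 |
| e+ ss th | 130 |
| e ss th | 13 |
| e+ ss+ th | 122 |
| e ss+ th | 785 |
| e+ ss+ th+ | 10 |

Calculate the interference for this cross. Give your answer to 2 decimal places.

0.38

The two rarest classes, e ss th and e+ ss+ th+, are the double crossovers. Comparing them with the parentals, only the ss allele has switched, so ss is the middle locus and the order is th – ss – e.
th–ss: (282 + 23)/2000 = 0.1525; ss–e: (221 + 23)/2000 = 0.1220.
Expected DCO frequency = 0.1525 × 0.1220 ≈ 0.01861; observed = 23/2000 ≈ 0.01150.
Coefficient of coincidence = 0.01150/0.01861 ≈ 0.62; interference = 1 − 0.62 = 0.38.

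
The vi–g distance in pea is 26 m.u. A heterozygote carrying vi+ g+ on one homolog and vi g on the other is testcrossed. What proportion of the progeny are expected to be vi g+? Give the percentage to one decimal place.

A map distance of 26 m.u. corresponds to a recombination frequency of 0.260.
The F1 is vi+ g+ / vi g, so vi g+ is a recombinant gamete class with expected frequency r/2 = 0.260/2 = 0.1300.
That is 0.1300 = 13.0% of the progeny.

13.0%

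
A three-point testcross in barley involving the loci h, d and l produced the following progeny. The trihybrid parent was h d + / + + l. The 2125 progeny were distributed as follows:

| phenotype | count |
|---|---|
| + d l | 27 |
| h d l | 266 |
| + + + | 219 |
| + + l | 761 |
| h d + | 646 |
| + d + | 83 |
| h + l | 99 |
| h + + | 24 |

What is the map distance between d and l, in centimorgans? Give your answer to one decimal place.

The two rarest classes, h + + and + d l, are the double crossovers. Comparing them with the parentals, only the d allele has switched, so d is the middle locus and the order is h – d – l.
Crossovers in the d–l interval produce the single-crossover classes h d l and + + + (266 + 219 = 485) plus the double crossovers (51).
RF(d–l) = (485 + 51) / 2125 = 536/2125 = 0.2522 → 25.2 centimorgans.

25.2 centimorgans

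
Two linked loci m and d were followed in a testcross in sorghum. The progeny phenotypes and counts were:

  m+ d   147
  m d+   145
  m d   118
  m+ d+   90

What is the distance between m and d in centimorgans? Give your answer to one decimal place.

The two most frequent classes, m+ d (147) and m d+ (145), are the parental types, so the F1 was m+ d / m d+.
The recombinant classes are m+ d+ and m d: 90 + 118 = 208.
Recombination frequency = 208/500 = 0.4160 ≈ 41.6%, i.e. 41.6 centimorgans.

41.6 centimorgans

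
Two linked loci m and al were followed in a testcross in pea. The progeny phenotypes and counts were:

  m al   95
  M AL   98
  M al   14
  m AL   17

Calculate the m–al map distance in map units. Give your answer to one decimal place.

The two most frequent classes, M AL (98) and m al (95), are the parental types, so the F1 was M AL / m al.
The recombinant classes are M al and m AL: 14 + 17 = 31.
Recombination frequency = 31/224 = 0.1384 ≈ 13.8%, i.e. 13.8 map units.

13.8 map units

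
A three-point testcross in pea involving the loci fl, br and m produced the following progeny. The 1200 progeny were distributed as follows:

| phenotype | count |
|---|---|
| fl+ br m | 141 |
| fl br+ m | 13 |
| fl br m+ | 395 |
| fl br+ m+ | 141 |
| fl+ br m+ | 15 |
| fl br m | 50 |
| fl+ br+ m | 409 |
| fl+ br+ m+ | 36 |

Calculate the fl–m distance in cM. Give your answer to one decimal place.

9.5 cM

The two most frequent reciprocal classes, fl+ br+ m and fl br m+, are the parental types, so the F1 was fl+ br+ m / fl br m+.
The two rarest classes, fl br+ m and fl+ br m+, are the double crossovers. Comparing them with the parentals, only the fl allele has switched, so fl is the middle locus and the order is br – fl – m.
Crossovers in the fl–m interval produce the single-crossover classes fl+ br+ m+ and fl br m (36 + 50 = 86) plus the double crossovers (28).
RF(fl–m) = (86 + 28) / 1200 = 114/1200 = 0.0950 → 9.5 cM.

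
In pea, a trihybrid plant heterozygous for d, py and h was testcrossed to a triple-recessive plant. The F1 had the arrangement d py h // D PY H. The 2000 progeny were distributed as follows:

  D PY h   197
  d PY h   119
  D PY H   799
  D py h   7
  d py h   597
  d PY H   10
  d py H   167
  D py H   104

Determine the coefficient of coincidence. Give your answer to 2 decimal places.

0.37

The two rarest classes, D py h and d PY H, are the double crossovers. Comparing them with the parentals, only the d allele has switched, so d is the middle locus and the order is py – d – h.
py–d: (223 + 17)/2000 = 0.1200; d–h: (364 + 17)/2000 = 0.1905.
Expected DCO frequency = 0.1200 × 0.1905 ≈ 0.02286; observed = 17/2000 ≈ 0.00850.
Coefficient of coincidence = 0.00850/0.02286 ≈ 0.37.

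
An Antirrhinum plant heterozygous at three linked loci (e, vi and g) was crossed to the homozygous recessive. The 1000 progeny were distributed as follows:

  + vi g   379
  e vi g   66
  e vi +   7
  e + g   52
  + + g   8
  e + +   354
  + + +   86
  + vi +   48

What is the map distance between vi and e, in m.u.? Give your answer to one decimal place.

The two most frequent reciprocal classes, + vi g and e + +, are the parental types, so the F1 was + vi g / e + +.
The two rarest classes, + + g and e vi +, are the double crossovers. Comparing them with the parentals, only the vi allele has switched, so vi is the middle locus and the order is g – vi – e.
Crossovers in the vi–e interval produce the single-crossover classes e vi g and + + + (66 + 86 = 152) plus the double crossovers (15).
RF(vi–e) = (152 + 15) / 1000 = 167/1000 = 0.1670 → 16.7 m.u.

16.7 m.u.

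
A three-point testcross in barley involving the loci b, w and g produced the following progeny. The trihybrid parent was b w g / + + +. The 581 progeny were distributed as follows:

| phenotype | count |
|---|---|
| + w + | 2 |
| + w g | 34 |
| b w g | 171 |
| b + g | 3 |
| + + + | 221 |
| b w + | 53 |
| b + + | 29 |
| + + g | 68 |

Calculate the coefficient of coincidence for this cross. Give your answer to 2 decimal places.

0.34

The two rarest classes, b + g and + w +, are the double crossovers. Comparing them with the parentals, only the w allele has switched, so w is the middle locus and the order is b – w – g.
b–w: (63 + 5)/581 = 0.1170; w–g: (121 + 5)/581 = 0.2169.
Expected DCO frequency = 0.1170 × 0.2169 ≈ 0.02538; observed = 5/581 ≈ 0.00861.
Coefficient of coincidence = 0.00861/0.02538 ≈ 0.34.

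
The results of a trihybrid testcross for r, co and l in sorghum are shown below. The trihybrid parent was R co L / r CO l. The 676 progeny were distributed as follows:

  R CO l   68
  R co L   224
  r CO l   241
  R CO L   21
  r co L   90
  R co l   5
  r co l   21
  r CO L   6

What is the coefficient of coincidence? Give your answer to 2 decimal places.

The two rarest classes, R co l and r CO L, are the double crossovers. Comparing them with the parentals, only the l allele has switched, so l is the middle locus and the order is r – l – co.
r–l: (158 + 11)/676 = 0.2500; l–co: (42 + 11)/676 = 0.0784.
Expected DCO frequency = 0.2500 × 0.0784 ≈ 0.01960; observed = 11/676 ≈ 0.01627.
Coefficient of coincidence = 0.01627/0.01960 ≈ 0.83.

0.83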